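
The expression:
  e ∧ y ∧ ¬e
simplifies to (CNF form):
False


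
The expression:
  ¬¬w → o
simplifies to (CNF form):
o ∨ ¬w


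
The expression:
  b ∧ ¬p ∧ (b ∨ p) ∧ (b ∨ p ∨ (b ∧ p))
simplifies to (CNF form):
b ∧ ¬p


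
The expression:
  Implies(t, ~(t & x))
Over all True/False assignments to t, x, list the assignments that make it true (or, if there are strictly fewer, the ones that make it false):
is false only for:
  t=True, x=True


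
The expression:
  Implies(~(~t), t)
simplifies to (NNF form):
True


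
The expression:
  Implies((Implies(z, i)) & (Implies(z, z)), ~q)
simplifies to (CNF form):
(z | ~q) & (~i | ~q)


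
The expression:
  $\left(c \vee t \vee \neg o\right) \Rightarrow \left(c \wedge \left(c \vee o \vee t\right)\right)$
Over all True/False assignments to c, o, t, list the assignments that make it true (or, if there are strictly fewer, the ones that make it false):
is false only for:
  c=False, o=False, t=False;
  c=False, o=False, t=True;
  c=False, o=True, t=True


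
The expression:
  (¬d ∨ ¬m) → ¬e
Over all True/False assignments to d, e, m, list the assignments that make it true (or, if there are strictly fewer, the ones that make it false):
is false only for:
  d=False, e=True, m=False;
  d=False, e=True, m=True;
  d=True, e=True, m=False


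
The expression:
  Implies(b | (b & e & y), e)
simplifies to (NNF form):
e | ~b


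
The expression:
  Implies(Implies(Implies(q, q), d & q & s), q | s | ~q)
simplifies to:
True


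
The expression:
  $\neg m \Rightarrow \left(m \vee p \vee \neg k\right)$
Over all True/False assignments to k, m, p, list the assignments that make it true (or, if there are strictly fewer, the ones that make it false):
is false only for:
  k=True, m=False, p=False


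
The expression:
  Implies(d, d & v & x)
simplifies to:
~d | (v & x)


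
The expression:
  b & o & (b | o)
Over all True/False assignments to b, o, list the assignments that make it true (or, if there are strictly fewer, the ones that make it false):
is true only for:
  b=True, o=True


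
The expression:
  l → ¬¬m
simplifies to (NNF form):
m ∨ ¬l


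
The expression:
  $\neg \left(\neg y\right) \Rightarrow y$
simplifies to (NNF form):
$\text{True}$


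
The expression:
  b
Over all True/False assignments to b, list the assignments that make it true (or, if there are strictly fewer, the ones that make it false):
is true only for:
  b=True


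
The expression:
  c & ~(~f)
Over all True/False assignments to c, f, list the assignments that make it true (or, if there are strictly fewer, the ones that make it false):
is true only for:
  c=True, f=True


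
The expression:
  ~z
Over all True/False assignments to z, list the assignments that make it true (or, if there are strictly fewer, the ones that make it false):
is true only for:
  z=False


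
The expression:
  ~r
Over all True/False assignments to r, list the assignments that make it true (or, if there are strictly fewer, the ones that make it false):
is true only for:
  r=False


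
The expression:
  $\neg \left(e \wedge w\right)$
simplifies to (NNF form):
$\neg e \vee \neg w$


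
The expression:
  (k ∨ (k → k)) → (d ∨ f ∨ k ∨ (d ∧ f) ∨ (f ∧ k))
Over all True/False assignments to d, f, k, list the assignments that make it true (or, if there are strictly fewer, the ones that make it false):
is false only for:
  d=False, f=False, k=False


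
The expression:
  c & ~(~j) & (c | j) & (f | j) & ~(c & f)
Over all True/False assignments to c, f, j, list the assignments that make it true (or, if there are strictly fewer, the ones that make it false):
is true only for:
  c=True, f=False, j=True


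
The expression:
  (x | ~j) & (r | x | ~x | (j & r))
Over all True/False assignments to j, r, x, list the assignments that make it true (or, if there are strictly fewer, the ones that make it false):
is false only for:
  j=True, r=False, x=False;
  j=True, r=True, x=False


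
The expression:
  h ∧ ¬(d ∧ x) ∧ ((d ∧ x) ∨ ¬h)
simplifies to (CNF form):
False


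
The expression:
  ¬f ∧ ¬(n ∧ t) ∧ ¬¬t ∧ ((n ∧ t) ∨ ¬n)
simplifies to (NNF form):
t ∧ ¬f ∧ ¬n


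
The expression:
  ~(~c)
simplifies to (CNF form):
c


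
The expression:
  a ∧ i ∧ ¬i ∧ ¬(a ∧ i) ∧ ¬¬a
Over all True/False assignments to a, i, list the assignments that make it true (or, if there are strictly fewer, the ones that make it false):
is never true.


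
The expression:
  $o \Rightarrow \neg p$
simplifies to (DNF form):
$\neg o \vee \neg p$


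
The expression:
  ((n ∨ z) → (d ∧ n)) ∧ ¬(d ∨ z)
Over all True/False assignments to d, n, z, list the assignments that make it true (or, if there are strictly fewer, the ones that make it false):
is true only for:
  d=False, n=False, z=False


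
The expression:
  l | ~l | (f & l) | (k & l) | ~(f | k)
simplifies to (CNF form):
True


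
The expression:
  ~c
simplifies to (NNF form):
~c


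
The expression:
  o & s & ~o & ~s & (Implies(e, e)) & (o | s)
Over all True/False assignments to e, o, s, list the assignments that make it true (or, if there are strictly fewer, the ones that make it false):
is never true.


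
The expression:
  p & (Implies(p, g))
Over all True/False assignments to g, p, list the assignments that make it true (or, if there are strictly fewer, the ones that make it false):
is true only for:
  g=True, p=True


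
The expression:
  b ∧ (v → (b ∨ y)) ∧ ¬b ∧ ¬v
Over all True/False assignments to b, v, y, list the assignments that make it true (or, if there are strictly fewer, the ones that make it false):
is never true.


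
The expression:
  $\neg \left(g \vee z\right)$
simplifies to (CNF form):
$\neg g \wedge \neg z$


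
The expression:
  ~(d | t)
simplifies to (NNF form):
~d & ~t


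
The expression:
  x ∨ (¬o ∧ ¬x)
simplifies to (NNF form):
x ∨ ¬o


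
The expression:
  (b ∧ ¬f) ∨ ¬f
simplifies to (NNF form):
¬f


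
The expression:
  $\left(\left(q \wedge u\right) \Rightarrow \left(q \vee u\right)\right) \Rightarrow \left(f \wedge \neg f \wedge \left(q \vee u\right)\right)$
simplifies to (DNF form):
$\text{False}$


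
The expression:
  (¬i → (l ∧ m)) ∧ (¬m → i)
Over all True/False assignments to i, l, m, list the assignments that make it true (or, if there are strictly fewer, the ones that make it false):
is false only for:
  i=False, l=False, m=False;
  i=False, l=False, m=True;
  i=False, l=True, m=False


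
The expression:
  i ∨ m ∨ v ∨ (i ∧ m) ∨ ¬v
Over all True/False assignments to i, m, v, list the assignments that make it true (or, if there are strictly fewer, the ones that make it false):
is always true.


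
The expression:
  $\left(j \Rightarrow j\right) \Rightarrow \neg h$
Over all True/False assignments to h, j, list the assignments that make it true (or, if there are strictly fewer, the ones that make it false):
is true only for:
  h=False, j=False;
  h=False, j=True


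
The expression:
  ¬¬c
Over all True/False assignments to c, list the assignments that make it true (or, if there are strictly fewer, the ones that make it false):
is true only for:
  c=True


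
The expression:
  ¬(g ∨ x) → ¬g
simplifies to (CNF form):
True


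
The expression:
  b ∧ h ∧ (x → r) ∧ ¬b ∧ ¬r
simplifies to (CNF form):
False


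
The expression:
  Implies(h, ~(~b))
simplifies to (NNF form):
b | ~h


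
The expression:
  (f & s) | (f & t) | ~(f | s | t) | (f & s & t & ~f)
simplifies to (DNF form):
(f & s) | (f & t) | (~f & ~s & ~t)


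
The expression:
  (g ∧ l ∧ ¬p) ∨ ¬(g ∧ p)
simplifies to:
¬g ∨ ¬p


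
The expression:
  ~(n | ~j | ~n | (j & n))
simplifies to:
False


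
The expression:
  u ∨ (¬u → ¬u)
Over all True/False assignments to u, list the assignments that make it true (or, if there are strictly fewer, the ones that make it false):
is always true.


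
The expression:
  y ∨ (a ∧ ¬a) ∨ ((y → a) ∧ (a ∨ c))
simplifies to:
a ∨ c ∨ y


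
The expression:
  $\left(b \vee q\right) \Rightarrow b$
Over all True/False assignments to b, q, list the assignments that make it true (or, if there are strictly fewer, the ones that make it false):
is false only for:
  b=False, q=True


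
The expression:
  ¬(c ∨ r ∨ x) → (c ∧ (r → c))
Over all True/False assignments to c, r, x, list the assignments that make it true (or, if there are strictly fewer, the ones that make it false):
is false only for:
  c=False, r=False, x=False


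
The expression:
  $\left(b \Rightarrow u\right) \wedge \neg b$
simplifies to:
$\neg b$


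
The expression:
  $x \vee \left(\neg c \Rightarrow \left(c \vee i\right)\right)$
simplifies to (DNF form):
$c \vee i \vee x$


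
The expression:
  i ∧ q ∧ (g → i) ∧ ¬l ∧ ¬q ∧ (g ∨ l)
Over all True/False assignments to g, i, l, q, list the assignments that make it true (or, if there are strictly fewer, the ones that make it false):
is never true.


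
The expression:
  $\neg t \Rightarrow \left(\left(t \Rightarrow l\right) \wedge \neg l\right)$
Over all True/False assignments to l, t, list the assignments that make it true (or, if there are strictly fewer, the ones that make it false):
is false only for:
  l=True, t=False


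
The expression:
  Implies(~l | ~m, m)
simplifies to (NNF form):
m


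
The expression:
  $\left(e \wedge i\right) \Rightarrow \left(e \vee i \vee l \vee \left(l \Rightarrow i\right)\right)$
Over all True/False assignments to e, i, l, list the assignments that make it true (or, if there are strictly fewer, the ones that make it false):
is always true.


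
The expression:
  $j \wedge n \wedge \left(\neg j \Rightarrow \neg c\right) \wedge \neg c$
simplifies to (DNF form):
$j \wedge n \wedge \neg c$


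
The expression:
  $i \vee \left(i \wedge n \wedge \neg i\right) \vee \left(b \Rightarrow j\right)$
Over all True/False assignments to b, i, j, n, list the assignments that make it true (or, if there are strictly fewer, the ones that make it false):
is false only for:
  b=True, i=False, j=False, n=False;
  b=True, i=False, j=False, n=True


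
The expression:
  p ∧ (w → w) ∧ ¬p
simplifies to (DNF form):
False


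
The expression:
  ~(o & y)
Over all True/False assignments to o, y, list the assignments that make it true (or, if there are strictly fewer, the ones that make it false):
is false only for:
  o=True, y=True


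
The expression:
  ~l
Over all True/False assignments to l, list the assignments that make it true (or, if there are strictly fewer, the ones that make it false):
is true only for:
  l=False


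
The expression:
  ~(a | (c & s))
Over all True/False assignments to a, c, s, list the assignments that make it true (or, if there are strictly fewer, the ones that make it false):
is true only for:
  a=False, c=False, s=False;
  a=False, c=False, s=True;
  a=False, c=True, s=False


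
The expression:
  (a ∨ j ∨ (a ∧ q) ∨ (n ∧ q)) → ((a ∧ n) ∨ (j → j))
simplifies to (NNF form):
True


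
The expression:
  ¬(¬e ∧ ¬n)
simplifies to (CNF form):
e ∨ n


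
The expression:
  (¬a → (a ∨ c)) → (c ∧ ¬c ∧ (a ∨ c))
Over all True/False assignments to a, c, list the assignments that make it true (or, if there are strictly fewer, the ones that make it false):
is true only for:
  a=False, c=False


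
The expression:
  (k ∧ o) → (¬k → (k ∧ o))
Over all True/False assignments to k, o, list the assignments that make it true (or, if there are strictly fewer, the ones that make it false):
is always true.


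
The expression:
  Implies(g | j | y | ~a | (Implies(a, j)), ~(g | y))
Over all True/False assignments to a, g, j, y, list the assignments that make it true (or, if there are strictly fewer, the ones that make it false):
is true only for:
  a=False, g=False, j=False, y=False;
  a=False, g=False, j=True, y=False;
  a=True, g=False, j=False, y=False;
  a=True, g=False, j=True, y=False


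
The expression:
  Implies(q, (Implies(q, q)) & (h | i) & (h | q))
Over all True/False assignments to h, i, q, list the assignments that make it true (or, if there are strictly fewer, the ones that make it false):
is false only for:
  h=False, i=False, q=True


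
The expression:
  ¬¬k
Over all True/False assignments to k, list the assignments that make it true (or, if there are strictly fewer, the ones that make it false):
is true only for:
  k=True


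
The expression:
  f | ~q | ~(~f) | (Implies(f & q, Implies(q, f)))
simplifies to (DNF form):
True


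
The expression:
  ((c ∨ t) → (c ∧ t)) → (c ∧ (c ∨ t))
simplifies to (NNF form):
c ∨ t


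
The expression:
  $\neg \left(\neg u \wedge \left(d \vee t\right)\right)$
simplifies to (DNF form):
$u \vee \left(\neg d \wedge \neg t\right)$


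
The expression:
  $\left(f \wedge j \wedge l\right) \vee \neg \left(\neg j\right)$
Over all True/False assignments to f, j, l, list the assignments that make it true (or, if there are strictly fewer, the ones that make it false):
is true only for:
  f=False, j=True, l=False;
  f=False, j=True, l=True;
  f=True, j=True, l=False;
  f=True, j=True, l=True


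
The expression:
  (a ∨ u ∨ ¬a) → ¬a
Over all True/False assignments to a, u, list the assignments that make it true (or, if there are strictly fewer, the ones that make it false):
is true only for:
  a=False, u=False;
  a=False, u=True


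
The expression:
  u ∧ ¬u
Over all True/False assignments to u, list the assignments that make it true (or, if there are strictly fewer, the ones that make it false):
is never true.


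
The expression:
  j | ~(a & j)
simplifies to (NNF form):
True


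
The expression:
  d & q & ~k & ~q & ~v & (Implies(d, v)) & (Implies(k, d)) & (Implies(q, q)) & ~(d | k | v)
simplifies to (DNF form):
False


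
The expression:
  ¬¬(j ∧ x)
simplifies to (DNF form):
j ∧ x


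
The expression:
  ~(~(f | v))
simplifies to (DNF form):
f | v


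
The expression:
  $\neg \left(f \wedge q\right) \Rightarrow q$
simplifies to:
$q$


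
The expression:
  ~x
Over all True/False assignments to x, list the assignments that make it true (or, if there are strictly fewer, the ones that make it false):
is true only for:
  x=False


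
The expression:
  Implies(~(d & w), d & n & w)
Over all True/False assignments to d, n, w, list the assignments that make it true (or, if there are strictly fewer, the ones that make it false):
is true only for:
  d=True, n=False, w=True;
  d=True, n=True, w=True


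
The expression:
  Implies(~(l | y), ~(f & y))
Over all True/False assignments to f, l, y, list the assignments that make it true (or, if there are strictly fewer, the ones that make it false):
is always true.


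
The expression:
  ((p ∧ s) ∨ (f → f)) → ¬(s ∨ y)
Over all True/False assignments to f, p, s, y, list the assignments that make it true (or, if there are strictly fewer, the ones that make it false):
is true only for:
  f=False, p=False, s=False, y=False;
  f=False, p=True, s=False, y=False;
  f=True, p=False, s=False, y=False;
  f=True, p=True, s=False, y=False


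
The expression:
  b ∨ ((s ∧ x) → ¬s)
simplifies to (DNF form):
b ∨ ¬s ∨ ¬x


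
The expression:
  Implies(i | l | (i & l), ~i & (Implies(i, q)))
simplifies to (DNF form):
~i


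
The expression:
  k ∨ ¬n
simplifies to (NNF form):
k ∨ ¬n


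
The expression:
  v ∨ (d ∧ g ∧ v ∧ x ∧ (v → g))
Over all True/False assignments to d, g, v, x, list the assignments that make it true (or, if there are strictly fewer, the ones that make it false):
is true only for:
  d=False, g=False, v=True, x=False;
  d=False, g=False, v=True, x=True;
  d=False, g=True, v=True, x=False;
  d=False, g=True, v=True, x=True;
  d=True, g=False, v=True, x=False;
  d=True, g=False, v=True, x=True;
  d=True, g=True, v=True, x=False;
  d=True, g=True, v=True, x=True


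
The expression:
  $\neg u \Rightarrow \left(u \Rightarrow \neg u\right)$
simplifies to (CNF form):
$\text{True}$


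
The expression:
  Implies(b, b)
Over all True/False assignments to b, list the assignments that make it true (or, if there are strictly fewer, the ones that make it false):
is always true.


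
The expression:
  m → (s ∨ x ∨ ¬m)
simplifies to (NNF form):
s ∨ x ∨ ¬m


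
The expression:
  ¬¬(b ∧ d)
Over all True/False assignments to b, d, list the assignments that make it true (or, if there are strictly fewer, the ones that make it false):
is true only for:
  b=True, d=True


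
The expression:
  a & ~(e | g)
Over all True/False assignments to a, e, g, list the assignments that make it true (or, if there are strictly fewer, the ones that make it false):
is true only for:
  a=True, e=False, g=False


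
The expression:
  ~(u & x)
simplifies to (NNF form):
~u | ~x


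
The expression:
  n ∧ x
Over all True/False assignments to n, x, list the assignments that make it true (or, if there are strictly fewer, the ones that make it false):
is true only for:
  n=True, x=True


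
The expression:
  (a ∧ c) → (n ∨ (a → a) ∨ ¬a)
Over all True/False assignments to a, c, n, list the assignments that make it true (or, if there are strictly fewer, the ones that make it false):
is always true.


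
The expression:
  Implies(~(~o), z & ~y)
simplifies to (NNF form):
~o | (z & ~y)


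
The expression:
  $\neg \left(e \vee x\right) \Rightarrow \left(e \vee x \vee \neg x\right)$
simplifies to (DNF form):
$\text{True}$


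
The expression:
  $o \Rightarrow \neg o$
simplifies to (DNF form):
$\neg o$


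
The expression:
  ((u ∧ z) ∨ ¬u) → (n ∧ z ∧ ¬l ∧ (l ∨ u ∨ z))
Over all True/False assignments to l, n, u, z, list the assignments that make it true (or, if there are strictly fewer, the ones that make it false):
is true only for:
  l=False, n=False, u=True, z=False;
  l=False, n=True, u=False, z=True;
  l=False, n=True, u=True, z=False;
  l=False, n=True, u=True, z=True;
  l=True, n=False, u=True, z=False;
  l=True, n=True, u=True, z=False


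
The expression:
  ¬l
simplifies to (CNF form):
¬l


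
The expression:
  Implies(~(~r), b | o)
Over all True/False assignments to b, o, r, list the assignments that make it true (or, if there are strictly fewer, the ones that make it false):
is false only for:
  b=False, o=False, r=True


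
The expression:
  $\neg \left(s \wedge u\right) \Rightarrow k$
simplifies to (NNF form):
$k \vee \left(s \wedge u\right)$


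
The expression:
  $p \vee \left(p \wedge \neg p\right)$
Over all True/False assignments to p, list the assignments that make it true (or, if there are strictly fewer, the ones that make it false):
is true only for:
  p=True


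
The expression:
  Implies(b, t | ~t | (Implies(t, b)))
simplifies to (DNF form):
True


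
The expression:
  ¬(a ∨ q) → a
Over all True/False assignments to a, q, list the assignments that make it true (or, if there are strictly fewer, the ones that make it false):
is false only for:
  a=False, q=False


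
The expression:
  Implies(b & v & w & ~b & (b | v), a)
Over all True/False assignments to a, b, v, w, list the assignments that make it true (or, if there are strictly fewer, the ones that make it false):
is always true.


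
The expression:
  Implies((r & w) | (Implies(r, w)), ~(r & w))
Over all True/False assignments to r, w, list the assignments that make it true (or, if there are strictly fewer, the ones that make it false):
is false only for:
  r=True, w=True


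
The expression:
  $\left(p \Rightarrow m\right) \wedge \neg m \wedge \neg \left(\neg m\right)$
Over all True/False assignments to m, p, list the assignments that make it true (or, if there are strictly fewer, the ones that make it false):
is never true.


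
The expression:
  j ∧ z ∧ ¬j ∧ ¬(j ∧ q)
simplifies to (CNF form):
False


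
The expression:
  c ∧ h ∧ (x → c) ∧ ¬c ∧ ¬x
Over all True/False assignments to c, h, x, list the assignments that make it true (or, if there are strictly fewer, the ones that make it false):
is never true.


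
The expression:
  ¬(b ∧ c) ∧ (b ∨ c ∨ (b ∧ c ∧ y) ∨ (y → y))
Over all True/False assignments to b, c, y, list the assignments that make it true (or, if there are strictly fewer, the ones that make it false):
is false only for:
  b=True, c=True, y=False;
  b=True, c=True, y=True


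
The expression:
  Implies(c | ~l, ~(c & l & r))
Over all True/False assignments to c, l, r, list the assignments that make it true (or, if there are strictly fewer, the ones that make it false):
is false only for:
  c=True, l=True, r=True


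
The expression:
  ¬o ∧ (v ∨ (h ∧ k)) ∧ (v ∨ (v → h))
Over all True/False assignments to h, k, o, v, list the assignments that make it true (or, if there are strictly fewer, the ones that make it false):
is true only for:
  h=False, k=False, o=False, v=True;
  h=False, k=True, o=False, v=True;
  h=True, k=False, o=False, v=True;
  h=True, k=True, o=False, v=False;
  h=True, k=True, o=False, v=True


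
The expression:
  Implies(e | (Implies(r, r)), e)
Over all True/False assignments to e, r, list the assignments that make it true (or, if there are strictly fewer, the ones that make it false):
is true only for:
  e=True, r=False;
  e=True, r=True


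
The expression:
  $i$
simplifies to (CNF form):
$i$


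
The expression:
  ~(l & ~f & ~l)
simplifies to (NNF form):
True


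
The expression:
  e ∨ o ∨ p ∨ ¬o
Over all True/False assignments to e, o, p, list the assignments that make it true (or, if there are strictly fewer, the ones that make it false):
is always true.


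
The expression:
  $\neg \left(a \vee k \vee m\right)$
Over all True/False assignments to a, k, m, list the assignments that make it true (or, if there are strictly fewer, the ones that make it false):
is true only for:
  a=False, k=False, m=False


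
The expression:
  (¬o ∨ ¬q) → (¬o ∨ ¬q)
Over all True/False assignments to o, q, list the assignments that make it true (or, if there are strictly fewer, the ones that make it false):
is always true.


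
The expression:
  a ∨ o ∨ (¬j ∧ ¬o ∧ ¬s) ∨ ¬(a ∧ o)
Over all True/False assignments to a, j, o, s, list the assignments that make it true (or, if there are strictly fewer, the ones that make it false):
is always true.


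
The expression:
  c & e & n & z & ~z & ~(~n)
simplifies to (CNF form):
False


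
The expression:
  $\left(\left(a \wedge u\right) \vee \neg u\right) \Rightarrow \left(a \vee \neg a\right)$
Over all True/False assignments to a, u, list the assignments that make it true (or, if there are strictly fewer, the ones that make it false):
is always true.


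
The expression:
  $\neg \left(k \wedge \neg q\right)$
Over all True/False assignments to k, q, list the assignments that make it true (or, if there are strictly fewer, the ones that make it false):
is false only for:
  k=True, q=False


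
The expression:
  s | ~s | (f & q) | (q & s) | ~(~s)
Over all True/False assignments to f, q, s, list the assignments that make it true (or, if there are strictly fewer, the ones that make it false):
is always true.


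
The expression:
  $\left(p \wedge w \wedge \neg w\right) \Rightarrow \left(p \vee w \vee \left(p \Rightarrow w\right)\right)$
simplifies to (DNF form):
$\text{True}$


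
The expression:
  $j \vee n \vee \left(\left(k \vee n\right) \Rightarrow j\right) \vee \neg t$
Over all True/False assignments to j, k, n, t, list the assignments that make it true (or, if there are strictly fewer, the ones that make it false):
is false only for:
  j=False, k=True, n=False, t=True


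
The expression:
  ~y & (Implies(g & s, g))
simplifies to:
~y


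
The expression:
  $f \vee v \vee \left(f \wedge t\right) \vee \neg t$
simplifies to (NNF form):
$f \vee v \vee \neg t$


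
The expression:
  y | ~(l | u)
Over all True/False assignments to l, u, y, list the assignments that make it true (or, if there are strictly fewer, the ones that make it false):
is false only for:
  l=False, u=True, y=False;
  l=True, u=False, y=False;
  l=True, u=True, y=False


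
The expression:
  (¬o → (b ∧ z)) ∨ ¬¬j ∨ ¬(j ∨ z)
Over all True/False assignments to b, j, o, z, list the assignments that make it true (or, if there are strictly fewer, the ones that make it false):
is false only for:
  b=False, j=False, o=False, z=True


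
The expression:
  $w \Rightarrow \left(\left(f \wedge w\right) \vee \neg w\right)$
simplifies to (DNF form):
$f \vee \neg w$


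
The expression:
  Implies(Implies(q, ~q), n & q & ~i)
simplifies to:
q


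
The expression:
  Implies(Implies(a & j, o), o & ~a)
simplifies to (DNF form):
(o & ~a) | (a & j & ~o)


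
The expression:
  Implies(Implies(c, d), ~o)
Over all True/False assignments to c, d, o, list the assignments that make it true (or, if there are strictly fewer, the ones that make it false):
is false only for:
  c=False, d=False, o=True;
  c=False, d=True, o=True;
  c=True, d=True, o=True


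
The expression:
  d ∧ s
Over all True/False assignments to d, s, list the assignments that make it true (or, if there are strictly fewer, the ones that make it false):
is true only for:
  d=True, s=True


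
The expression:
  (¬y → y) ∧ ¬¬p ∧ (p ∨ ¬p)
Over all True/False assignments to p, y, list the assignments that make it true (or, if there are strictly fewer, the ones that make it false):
is true only for:
  p=True, y=True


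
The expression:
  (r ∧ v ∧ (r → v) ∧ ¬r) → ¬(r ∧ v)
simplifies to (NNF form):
True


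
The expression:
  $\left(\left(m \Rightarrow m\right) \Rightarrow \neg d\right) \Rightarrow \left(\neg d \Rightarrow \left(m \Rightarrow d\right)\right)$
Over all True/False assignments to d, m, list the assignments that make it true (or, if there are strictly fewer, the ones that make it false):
is false only for:
  d=False, m=True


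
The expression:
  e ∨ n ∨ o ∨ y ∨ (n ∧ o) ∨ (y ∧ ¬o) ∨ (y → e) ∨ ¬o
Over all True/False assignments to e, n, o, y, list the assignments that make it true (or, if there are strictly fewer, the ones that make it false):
is always true.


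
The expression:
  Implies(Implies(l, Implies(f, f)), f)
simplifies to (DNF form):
f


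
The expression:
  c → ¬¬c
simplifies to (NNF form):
True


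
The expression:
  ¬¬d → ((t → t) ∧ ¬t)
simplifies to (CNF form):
¬d ∨ ¬t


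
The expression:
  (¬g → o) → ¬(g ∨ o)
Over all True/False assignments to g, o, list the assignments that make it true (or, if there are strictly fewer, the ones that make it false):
is true only for:
  g=False, o=False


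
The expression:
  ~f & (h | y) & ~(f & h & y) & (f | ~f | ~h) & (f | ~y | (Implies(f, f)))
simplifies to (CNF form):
~f & (h | y)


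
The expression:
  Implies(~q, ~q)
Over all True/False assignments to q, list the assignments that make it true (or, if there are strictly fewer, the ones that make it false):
is always true.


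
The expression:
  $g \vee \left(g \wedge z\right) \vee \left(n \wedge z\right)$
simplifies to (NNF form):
$g \vee \left(n \wedge z\right)$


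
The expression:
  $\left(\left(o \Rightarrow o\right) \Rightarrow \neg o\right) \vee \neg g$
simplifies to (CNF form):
$\neg g \vee \neg o$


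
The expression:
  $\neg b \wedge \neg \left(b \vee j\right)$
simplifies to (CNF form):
$\neg b \wedge \neg j$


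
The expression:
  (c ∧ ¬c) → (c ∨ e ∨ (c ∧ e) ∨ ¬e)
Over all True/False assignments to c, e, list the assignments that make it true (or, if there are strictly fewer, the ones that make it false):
is always true.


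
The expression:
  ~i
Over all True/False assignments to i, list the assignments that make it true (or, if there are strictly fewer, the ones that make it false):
is true only for:
  i=False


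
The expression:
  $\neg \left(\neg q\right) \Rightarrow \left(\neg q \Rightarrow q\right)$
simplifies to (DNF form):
$\text{True}$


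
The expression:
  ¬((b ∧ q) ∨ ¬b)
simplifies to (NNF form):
b ∧ ¬q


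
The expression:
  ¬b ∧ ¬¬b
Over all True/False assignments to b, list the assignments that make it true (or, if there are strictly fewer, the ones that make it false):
is never true.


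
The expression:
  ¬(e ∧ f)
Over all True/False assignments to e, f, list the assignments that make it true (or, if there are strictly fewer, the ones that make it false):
is false only for:
  e=True, f=True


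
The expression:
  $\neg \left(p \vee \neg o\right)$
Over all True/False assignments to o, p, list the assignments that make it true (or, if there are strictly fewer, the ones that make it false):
is true only for:
  o=True, p=False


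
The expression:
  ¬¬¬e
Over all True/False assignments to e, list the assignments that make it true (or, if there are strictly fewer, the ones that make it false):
is true only for:
  e=False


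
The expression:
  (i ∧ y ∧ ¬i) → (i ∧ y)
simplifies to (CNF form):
True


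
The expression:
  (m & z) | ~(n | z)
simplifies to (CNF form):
(m | ~z) & (z | ~n)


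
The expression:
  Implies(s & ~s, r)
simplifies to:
True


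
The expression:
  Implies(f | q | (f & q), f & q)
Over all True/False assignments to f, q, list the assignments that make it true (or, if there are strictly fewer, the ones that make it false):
is true only for:
  f=False, q=False;
  f=True, q=True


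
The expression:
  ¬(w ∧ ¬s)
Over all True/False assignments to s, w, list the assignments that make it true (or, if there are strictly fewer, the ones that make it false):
is false only for:
  s=False, w=True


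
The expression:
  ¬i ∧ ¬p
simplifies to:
¬i ∧ ¬p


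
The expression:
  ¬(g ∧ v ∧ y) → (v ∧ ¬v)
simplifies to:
g ∧ v ∧ y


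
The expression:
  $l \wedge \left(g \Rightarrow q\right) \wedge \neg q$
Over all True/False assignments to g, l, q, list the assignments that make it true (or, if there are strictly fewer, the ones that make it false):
is true only for:
  g=False, l=True, q=False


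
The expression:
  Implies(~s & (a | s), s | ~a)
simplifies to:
s | ~a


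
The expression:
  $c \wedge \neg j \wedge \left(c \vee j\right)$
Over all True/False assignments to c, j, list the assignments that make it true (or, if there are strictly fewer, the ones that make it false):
is true only for:
  c=True, j=False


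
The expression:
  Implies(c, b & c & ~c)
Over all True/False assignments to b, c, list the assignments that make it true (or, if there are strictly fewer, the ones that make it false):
is true only for:
  b=False, c=False;
  b=True, c=False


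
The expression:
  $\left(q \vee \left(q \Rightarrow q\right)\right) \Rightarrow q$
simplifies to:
$q$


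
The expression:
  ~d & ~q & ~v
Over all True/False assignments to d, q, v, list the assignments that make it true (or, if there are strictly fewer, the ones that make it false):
is true only for:
  d=False, q=False, v=False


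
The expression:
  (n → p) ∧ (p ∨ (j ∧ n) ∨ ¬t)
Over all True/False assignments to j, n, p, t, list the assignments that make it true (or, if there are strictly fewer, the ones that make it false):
is false only for:
  j=False, n=False, p=False, t=True;
  j=False, n=True, p=False, t=False;
  j=False, n=True, p=False, t=True;
  j=True, n=False, p=False, t=True;
  j=True, n=True, p=False, t=False;
  j=True, n=True, p=False, t=True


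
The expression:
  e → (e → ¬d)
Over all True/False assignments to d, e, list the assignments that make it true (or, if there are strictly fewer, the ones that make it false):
is false only for:
  d=True, e=True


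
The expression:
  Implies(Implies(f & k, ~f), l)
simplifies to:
l | (f & k)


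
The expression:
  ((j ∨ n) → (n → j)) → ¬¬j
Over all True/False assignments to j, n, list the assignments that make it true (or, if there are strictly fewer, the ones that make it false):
is false only for:
  j=False, n=False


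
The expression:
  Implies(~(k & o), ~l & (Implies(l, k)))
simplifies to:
~l | (k & o)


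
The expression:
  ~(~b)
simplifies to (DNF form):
b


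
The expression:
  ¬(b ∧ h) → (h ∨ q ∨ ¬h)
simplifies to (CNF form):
True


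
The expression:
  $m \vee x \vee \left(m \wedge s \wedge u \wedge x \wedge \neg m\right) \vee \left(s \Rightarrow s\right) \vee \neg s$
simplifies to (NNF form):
$\text{True}$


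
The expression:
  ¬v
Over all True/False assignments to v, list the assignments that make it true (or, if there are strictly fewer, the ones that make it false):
is true only for:
  v=False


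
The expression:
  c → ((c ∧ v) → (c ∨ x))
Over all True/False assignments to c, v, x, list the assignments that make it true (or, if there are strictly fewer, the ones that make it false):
is always true.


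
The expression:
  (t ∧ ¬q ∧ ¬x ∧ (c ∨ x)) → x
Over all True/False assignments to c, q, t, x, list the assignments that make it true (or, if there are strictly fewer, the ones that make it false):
is false only for:
  c=True, q=False, t=True, x=False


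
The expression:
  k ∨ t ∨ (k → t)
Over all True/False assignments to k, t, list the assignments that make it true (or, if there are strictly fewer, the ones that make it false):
is always true.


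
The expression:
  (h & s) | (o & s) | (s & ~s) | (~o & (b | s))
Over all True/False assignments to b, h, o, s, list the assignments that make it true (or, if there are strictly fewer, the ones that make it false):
is false only for:
  b=False, h=False, o=False, s=False;
  b=False, h=False, o=True, s=False;
  b=False, h=True, o=False, s=False;
  b=False, h=True, o=True, s=False;
  b=True, h=False, o=True, s=False;
  b=True, h=True, o=True, s=False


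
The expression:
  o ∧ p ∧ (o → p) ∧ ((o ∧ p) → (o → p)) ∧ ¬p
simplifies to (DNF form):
False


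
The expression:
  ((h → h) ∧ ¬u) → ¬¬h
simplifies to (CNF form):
h ∨ u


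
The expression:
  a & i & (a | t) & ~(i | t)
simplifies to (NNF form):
False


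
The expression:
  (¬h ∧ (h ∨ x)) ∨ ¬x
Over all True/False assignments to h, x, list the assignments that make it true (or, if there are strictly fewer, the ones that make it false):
is false only for:
  h=True, x=True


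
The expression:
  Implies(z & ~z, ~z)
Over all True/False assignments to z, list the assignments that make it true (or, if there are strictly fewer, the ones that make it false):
is always true.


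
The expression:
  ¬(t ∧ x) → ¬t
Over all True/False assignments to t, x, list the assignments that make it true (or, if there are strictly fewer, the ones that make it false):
is false only for:
  t=True, x=False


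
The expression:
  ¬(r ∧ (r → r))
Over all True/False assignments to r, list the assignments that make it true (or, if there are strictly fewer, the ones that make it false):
is true only for:
  r=False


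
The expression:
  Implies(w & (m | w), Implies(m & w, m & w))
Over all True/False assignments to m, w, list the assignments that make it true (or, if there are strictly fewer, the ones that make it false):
is always true.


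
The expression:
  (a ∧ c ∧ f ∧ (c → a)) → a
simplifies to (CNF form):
True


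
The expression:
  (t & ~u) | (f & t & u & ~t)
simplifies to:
t & ~u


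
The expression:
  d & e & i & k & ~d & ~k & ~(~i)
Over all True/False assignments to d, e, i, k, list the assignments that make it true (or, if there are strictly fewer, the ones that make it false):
is never true.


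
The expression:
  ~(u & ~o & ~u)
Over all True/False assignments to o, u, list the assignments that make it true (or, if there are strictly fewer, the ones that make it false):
is always true.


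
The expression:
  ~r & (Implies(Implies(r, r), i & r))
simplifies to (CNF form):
False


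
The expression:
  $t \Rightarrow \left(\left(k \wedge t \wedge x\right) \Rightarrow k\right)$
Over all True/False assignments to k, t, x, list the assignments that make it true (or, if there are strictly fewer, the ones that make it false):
is always true.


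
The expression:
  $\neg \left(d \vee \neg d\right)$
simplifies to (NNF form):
$\text{False}$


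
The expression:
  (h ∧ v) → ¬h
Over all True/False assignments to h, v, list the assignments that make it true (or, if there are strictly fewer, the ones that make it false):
is false only for:
  h=True, v=True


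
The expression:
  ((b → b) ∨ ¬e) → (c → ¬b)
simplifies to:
¬b ∨ ¬c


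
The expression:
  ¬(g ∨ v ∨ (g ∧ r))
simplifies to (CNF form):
¬g ∧ ¬v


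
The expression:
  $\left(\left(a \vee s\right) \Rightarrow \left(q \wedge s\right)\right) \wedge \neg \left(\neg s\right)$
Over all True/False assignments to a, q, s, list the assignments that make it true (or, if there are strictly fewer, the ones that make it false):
is true only for:
  a=False, q=True, s=True;
  a=True, q=True, s=True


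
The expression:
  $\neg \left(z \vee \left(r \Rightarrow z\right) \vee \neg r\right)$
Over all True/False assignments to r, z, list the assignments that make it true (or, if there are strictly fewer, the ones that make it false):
is true only for:
  r=True, z=False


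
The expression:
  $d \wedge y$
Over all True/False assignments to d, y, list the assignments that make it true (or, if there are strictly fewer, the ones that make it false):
is true only for:
  d=True, y=True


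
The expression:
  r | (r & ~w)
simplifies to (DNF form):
r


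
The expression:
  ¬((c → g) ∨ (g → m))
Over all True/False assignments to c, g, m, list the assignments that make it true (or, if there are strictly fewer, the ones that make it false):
is never true.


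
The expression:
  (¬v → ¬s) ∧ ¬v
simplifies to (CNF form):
¬s ∧ ¬v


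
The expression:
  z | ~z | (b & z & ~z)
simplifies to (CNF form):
True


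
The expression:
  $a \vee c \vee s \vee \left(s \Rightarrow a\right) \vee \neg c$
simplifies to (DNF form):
$\text{True}$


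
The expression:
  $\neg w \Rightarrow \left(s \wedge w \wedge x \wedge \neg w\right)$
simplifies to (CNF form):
$w$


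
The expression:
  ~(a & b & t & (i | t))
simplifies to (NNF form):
~a | ~b | ~t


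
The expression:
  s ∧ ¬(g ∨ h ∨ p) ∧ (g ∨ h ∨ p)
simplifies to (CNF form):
False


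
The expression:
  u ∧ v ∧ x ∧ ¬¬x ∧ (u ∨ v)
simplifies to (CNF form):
u ∧ v ∧ x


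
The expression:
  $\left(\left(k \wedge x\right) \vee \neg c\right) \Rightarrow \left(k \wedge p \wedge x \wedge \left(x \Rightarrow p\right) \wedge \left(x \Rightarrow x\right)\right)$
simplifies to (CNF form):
$\left(c \vee k\right) \wedge \left(c \vee x\right) \wedge \left(p \vee \neg k \vee \neg x\right)$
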